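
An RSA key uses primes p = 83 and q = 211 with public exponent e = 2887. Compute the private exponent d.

3883

φ(n) = (p−1)(q−1) = 82·210 = 17220.
Need d with 2887·d ≡ 1 (mod 17220). Apply the extended Euclidean algorithm:
17220 = 5×2887 + 2785
2887 = 1×2785 + 102
2785 = 27×102 + 31
102 = 3×31 + 9
31 = 3×9 + 4
9 = 2×4 + 1
4 = 4×1 + 0
Back-substitute:
1 = 9 − 2·4
1 = −2·31 + 7·9
1 = 7·102 − 23·31
1 = −23·2785 + 628·102
1 = 628·2887 − 651·2785
1 = −651·17220 + 3883·2887
So 2887·3883 ≡ 1 (mod 17220), hence d = 3883.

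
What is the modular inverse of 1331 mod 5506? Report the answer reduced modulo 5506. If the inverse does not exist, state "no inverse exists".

2995

Run Euclid on (5506, 1331):
5506 = 4·1331 + 182
1331 = 7·182 + 57
182 = 3·57 + 11
57 = 5·11 + 2
11 = 5·2 + 1
2 = 2·1 + 0
gcd = 1, so the inverse exists. Back-substitute:
1 = 11 − 5·2
1 = −5·57 + 26·11
1 = 26·182 − 83·57
1 = −83·1331 + 607·182
1 = 607·5506 − 2511·1331
Hence 1331⁻¹ ≡ -2511 ≡ 2995 (mod 5506).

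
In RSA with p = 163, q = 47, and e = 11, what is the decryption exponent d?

1355

φ(n) = (p−1)(q−1) = 162·46 = 7452.
Need d with 11·d ≡ 1 (mod 7452). Apply the extended Euclidean algorithm:
7452 = 677·11 + 5
11 = 2·5 + 1
5 = 5·1 + 0
Back-substitute:
1 = 11 − 2·5
1 = −2·7452 + 1355·11
So 11·1355 ≡ 1 (mod 7452), hence d = 1355.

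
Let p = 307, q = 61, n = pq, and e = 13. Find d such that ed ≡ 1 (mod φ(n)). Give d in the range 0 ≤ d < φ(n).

φ(n) = (p−1)(q−1) = 306·60 = 18360.
Need d with 13·d ≡ 1 (mod 18360). Apply the extended Euclidean algorithm:
18360 = 1412·13 + 4
13 = 3·4 + 1
4 = 4·1 + 0
Back-substitute:
1 = 13 − 3·4
1 = −3·18360 + 4237·13
So 13·4237 ≡ 1 (mod 18360), hence d = 4237.

4237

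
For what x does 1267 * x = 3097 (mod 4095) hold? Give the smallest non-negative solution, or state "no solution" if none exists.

no solution

gcd(1267, 4095):
4095 = 3×1267 + 294
1267 = 4×294 + 91
294 = 3×91 + 21
91 = 4×21 + 7
21 = 3×7 + 0
gcd = 7, but 7 ∤ 3097, so the congruence has no solution.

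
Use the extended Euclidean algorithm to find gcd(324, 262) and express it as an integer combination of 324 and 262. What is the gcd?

2

Repeated division:
324 = 1·262 + 62
262 = 4·62 + 14
62 = 4·14 + 6
14 = 2·6 + 2
6 = 3·2 + 0
gcd(324, 262) = 2.
Back-substituting:
2 = 14 − 2·6
2 = −2·62 + 9·14
2 = 9·262 − 38·62
2 = −38·324 + 47·262
So 2 = (-38)·324 + (47)·262.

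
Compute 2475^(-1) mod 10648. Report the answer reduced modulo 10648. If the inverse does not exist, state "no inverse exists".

Euclidean algorithm on 10648, 2475:
10648 = 4×2475 + 748
2475 = 3×748 + 231
748 = 3×231 + 55
231 = 4×55 + 11
55 = 5×11 + 0
The gcd is 11, not 1, hence no inverse exists.

no inverse exists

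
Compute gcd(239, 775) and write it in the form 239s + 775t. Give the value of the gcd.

1

Apply Euclid's algorithm to 775 and 239:
775 = 3·239 + 58
239 = 4·58 + 7
58 = 8·7 + 2
7 = 3·2 + 1
2 = 2·1 + 0
gcd(239, 775) = 1.
Express as a combination:
1 = 7 − 3·2
1 = −3·58 + 25·7
1 = 25·239 − 103·58
1 = −103·775 + 334·239
So 1 = (-103)·775 + (334)·239.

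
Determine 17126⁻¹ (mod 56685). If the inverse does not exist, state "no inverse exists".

gcd(56685, 17126) by repeated division:
56685 = 3*17126 + 5307
17126 = 3*5307 + 1205
5307 = 4*1205 + 487
1205 = 2*487 + 231
487 = 2*231 + 25
231 = 9*25 + 6
25 = 4*6 + 1
6 = 6*1 + 0
Since gcd(17126, 56685) = 1, back-substitute to write 1 as a combination:
1 = 25 − 4·6
1 = −4·231 + 37·25
1 = 37·487 − 78·231
1 = −78·1205 + 193·487
1 = 193·5307 − 850·1205
1 = −850·17126 + 2743·5307
1 = 2743·56685 − 9079·17126
Hence 17126⁻¹ ≡ -9079 ≡ 47606 (mod 56685).

47606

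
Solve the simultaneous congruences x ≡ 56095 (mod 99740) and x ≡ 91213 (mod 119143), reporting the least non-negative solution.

9902542515

Write x = 56095 + 99740·k. Then 99740·k ≡ 91213 − 56095 ≡ 35118 (mod 119143).
Need 99740⁻¹ mod 119143. Extended Euclid on (119143, 99740):
119143 = 1·99740 + 19403
99740 = 5·19403 + 2725
19403 = 7·2725 + 328
2725 = 8·328 + 101
328 = 3·101 + 25
101 = 4·25 + 1
25 = 25·1 + 0
Back-substitute:
1 = 101 − 4·25
1 = −4·328 + 13·101
1 = 13·2725 − 108·328
1 = −108·19403 + 769·2725
1 = 769·99740 − 3953·19403
1 = −3953·119143 + 4722·99740
99740⁻¹ ≡ 4722 (mod 119143), so k ≡ 4722·35118 ≡ 99283 (mod 119143).
x = 56095 + 99740·99283 = 9902542515.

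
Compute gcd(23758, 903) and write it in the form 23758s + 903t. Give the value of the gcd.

Apply Euclid's algorithm to 23758 and 903:
23758 = 26×903 + 280
903 = 3×280 + 63
280 = 4×63 + 28
63 = 2×28 + 7
28 = 4×7 + 0
gcd(23758, 903) = 7.
Back-substituting:
7 = 63 − 2·28
7 = −2·280 + 9·63
7 = 9·903 − 29·280
7 = −29·23758 + 763·903
So 7 = (-29)·23758 + (763)·903.

7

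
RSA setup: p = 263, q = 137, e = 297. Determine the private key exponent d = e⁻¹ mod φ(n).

φ(n) = (p−1)(q−1) = 262·136 = 35632.
Need d with 297·d ≡ 1 (mod 35632). Apply the extended Euclidean algorithm:
35632 = 119×297 + 289
297 = 1×289 + 8
289 = 36×8 + 1
8 = 8×1 + 0
Back-substitute:
1 = 289 − 36·8
1 = −36·297 + 37·289
1 = 37·35632 − 4439·297
So 297·(-4439) ≡ 1 (mod 35632), hence d ≡ -4439 ≡ 31193 (mod 35632).

31193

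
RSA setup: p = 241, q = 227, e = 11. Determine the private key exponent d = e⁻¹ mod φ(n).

4931

φ(n) = (p−1)(q−1) = 240·226 = 54240.
Need d with 11·d ≡ 1 (mod 54240). Apply the extended Euclidean algorithm:
54240 = 4930*11 + 10
11 = 1*10 + 1
10 = 10*1 + 0
Back-substitute:
1 = 11 − 10
1 = −54240 + 4931·11
So 11·4931 ≡ 1 (mod 54240), hence d = 4931.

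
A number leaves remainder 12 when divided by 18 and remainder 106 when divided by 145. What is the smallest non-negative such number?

2136

Write x = 12 + 18·k. Then 18·k ≡ 106 − 12 ≡ 94 (mod 145).
Need 18⁻¹ mod 145. Extended Euclid on (145, 18):
145 = 8·18 + 1
18 = 18·1 + 0
Back-substitute:
1 = 145 − 8·18
18⁻¹ ≡ 137 (mod 145), so k ≡ 137·94 ≡ 118 (mod 145).
x = 12 + 18·118 = 2136.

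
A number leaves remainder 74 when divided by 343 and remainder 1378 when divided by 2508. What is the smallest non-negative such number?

525550

Write x = 74 + 343·k. Then 343·k ≡ 1378 − 74 ≡ 1304 (mod 2508).
Need 343⁻¹ mod 2508. Extended Euclid on (2508, 343):
2508 = 7×343 + 107
343 = 3×107 + 22
107 = 4×22 + 19
22 = 1×19 + 3
19 = 6×3 + 1
3 = 3×1 + 0
Back-substitute:
1 = 19 − 6·3
1 = −6·22 + 7·19
1 = 7·107 − 34·22
1 = −34·343 + 109·107
1 = 109·2508 − 797·343
343⁻¹ ≡ 1711 (mod 2508), so k ≡ 1711·1304 ≡ 1532 (mod 2508).
x = 74 + 343·1532 = 525550.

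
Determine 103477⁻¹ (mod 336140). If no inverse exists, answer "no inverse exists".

185113

Apply the Euclidean algorithm to 336140 and 103477:
336140 = 3·103477 + 25709
103477 = 4·25709 + 641
25709 = 40·641 + 69
641 = 9·69 + 20
69 = 3·20 + 9
20 = 2·9 + 2
9 = 4·2 + 1
2 = 2·1 + 0
The gcd is 1. Working backward:
1 = 9 − 4·2
1 = −4·20 + 9·9
1 = 9·69 − 31·20
1 = −31·641 + 288·69
1 = 288·25709 − 11551·641
1 = −11551·103477 + 46492·25709
1 = 46492·336140 − 151027·103477
Thus 103477·(-151027) ≡ 1 (mod 336140); reducing, -151027 mod 336140 = 185113.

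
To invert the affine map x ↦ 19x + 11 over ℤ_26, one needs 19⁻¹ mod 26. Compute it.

gcd(26, 19) by repeated division:
26 = 1*19 + 7
19 = 2*7 + 5
7 = 1*5 + 2
5 = 2*2 + 1
2 = 2*1 + 0
Since gcd(19, 26) = 1, back-substitute to write 1 as a combination:
1 = 5 − 2·2
1 = −2·7 + 3·5
1 = 3·19 − 8·7
1 = −8·26 + 11·19
So 19·11 ≡ 1 (mod 26).

11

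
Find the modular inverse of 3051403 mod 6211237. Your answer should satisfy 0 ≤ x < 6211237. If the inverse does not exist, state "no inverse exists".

1469878

Extended Euclidean algorithm:
6211237 = 2*3051403 + 108431
3051403 = 28*108431 + 15335
108431 = 7*15335 + 1086
15335 = 14*1086 + 131
1086 = 8*131 + 38
131 = 3*38 + 17
38 = 2*17 + 4
17 = 4*4 + 1
4 = 4*1 + 0
The gcd is 1. Working backward:
1 = 17 − 4·4
1 = −4·38 + 9·17
1 = 9·131 − 31·38
1 = −31·1086 + 257·131
1 = 257·15335 − 3629·1086
1 = −3629·108431 + 25660·15335
1 = 25660·3051403 − 722109·108431
1 = −722109·6211237 + 1469878·3051403
So 3051403·1469878 ≡ 1 (mod 6211237).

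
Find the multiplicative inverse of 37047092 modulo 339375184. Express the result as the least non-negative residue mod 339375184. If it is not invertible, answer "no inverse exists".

Euclidean algorithm on 339375184, 37047092:
339375184 = 9×37047092 + 5951356
37047092 = 6×5951356 + 1338956
5951356 = 4×1338956 + 595532
1338956 = 2×595532 + 147892
595532 = 4×147892 + 3964
147892 = 37×3964 + 1224
3964 = 3×1224 + 292
1224 = 4×292 + 56
292 = 5×56 + 12
56 = 4×12 + 8
12 = 1×8 + 4
8 = 2×4 + 0
The gcd is 4, not 1, hence no inverse exists.

no inverse exists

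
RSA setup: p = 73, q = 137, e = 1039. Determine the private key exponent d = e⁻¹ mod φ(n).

φ(n) = (p−1)(q−1) = 72·136 = 9792.
Need d with 1039·d ≡ 1 (mod 9792). Apply the extended Euclidean algorithm:
9792 = 9×1039 + 441
1039 = 2×441 + 157
441 = 2×157 + 127
157 = 1×127 + 30
127 = 4×30 + 7
30 = 4×7 + 2
7 = 3×2 + 1
2 = 2×1 + 0
Back-substitute:
1 = 7 − 3·2
1 = −3·30 + 13·7
1 = 13·127 − 55·30
1 = −55·157 + 68·127
1 = 68·441 − 191·157
1 = −191·1039 + 450·441
1 = 450·9792 − 4241·1039
So 1039·(-4241) ≡ 1 (mod 9792), hence d ≡ -4241 ≡ 5551 (mod 9792).

5551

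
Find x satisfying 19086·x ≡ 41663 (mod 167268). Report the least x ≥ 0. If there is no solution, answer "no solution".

gcd(19086, 167268):
167268 = 8·19086 + 14580
19086 = 1·14580 + 4506
14580 = 3·4506 + 1062
4506 = 4·1062 + 258
1062 = 4·258 + 30
258 = 8·30 + 18
30 = 1·18 + 12
18 = 1·12 + 6
12 = 2·6 + 0
gcd = 6, but 6 ∤ 41663, so the congruence has no solution.

no solution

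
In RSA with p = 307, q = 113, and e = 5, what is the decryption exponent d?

φ(n) = (p−1)(q−1) = 306·112 = 34272.
Need d with 5·d ≡ 1 (mod 34272). Apply the extended Euclidean algorithm:
34272 = 6854*5 + 2
5 = 2*2 + 1
2 = 2*1 + 0
Back-substitute:
1 = 5 − 2·2
1 = −2·34272 + 13709·5
So 5·13709 ≡ 1 (mod 34272), hence d = 13709.

13709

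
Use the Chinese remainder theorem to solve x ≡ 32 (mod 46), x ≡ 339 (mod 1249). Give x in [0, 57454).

44054

Write x = 32 + 46·k. Then 46·k ≡ 339 − 32 ≡ 307 (mod 1249).
Need 46⁻¹ mod 1249. Extended Euclid on (1249, 46):
1249 = 27*46 + 7
46 = 6*7 + 4
7 = 1*4 + 3
4 = 1*3 + 1
3 = 3*1 + 0
Back-substitute:
1 = 4 − 3
1 = −7 + 2·4
1 = 2·46 − 13·7
1 = −13·1249 + 353·46
46⁻¹ ≡ 353 (mod 1249), so k ≡ 353·307 ≡ 957 (mod 1249).
x = 32 + 46·957 = 44054.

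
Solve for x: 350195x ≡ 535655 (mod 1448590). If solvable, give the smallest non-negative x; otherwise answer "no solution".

220925

First find gcd(350195, 1448590):
1448590 = 4·350195 + 47810
350195 = 7·47810 + 15525
47810 = 3·15525 + 1235
15525 = 12·1235 + 705
1235 = 1·705 + 530
705 = 1·530 + 175
530 = 3·175 + 5
175 = 35·5 + 0
gcd = 5 and 5 | 535655, so solutions exist. Divide through by 5: 70039x ≡ 107131 (mod 289718).
Now find 70039⁻¹ mod 289718:
289718 = 4×70039 + 9562
70039 = 7×9562 + 3105
9562 = 3×3105 + 247
3105 = 12×247 + 141
247 = 1×141 + 106
141 = 1×106 + 35
106 = 3×35 + 1
35 = 35×1 + 0
Back-substitute:
1 = 106 − 3·35
1 = −3·141 + 4·106
1 = 4·247 − 7·141
1 = −7·3105 + 88·247
1 = 88·9562 − 271·3105
1 = −271·70039 + 1985·9562
1 = 1985·289718 − 8211·70039
So 70039·(-8211) ≡ 1 (mod 289718), i.e. 70039⁻¹ ≡ 281507.
Then x ≡ 281507·107131 ≡ 220925 (mod 289718); the smallest non-negative solution is x = 220925.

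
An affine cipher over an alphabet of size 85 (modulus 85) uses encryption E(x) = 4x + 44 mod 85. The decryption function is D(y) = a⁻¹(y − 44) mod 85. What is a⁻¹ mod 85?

Extended Euclidean algorithm:
85 = 21×4 + 1
4 = 4×1 + 0
Since gcd(4, 85) = 1, back-substitute to write 1 as a combination:
1 = 85 − 21·4
So 4·(-21) ≡ 1 (mod 85), and -21 ≡ 64 (mod 85).

64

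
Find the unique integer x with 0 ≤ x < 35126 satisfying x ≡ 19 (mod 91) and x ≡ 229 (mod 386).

Write x = 19 + 91·k. Then 91·k ≡ 229 − 19 ≡ 210 (mod 386).
Need 91⁻¹ mod 386. Extended Euclid on (386, 91):
386 = 4·91 + 22
91 = 4·22 + 3
22 = 7·3 + 1
3 = 3·1 + 0
Back-substitute:
1 = 22 − 7·3
1 = −7·91 + 29·22
1 = 29·386 − 123·91
91⁻¹ ≡ 263 (mod 386), so k ≡ 263·210 ≡ 32 (mod 386).
x = 19 + 91·32 = 2931.

2931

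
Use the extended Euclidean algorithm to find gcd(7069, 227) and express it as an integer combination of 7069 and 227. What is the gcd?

1

Apply Euclid's algorithm to 7069 and 227:
7069 = 31·227 + 32
227 = 7·32 + 3
32 = 10·3 + 2
3 = 1·2 + 1
2 = 2·1 + 0
gcd(7069, 227) = 1.
Back-substituting:
1 = 3 − 2
1 = −32 + 11·3
1 = 11·227 − 78·32
1 = −78·7069 + 2429·227
So 1 = (-78)·7069 + (2429)·227.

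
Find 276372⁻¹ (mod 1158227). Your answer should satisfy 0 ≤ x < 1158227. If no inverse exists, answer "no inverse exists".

1106332

Extended Euclidean algorithm:
1158227 = 4·276372 + 52739
276372 = 5·52739 + 12677
52739 = 4·12677 + 2031
12677 = 6·2031 + 491
2031 = 4·491 + 67
491 = 7·67 + 22
67 = 3·22 + 1
22 = 22·1 + 0
The gcd is 1. Working backward:
1 = 67 − 3·22
1 = −3·491 + 22·67
1 = 22·2031 − 91·491
1 = −91·12677 + 568·2031
1 = 568·52739 − 2363·12677
1 = −2363·276372 + 12383·52739
1 = 12383·1158227 − 51895·276372
Hence 276372⁻¹ ≡ -51895 ≡ 1106332 (mod 1158227).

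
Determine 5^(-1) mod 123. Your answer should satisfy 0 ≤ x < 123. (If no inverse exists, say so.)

74

Extended Euclidean algorithm:
123 = 24·5 + 3
5 = 1·3 + 2
3 = 1·2 + 1
2 = 2·1 + 0
gcd = 1, so the inverse exists. Back-substitute:
1 = 3 − 2
1 = −5 + 2·3
1 = 2·123 − 49·5
Thus 5·(-49) ≡ 1 (mod 123); reducing, -49 mod 123 = 74.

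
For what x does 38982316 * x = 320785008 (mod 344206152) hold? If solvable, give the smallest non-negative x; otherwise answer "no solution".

First find gcd(38982316, 344206152):
344206152 = 8·38982316 + 32347624
38982316 = 1·32347624 + 6634692
32347624 = 4·6634692 + 5808856
6634692 = 1·5808856 + 825836
5808856 = 7·825836 + 28004
825836 = 29·28004 + 13720
28004 = 2·13720 + 564
13720 = 24·564 + 184
564 = 3·184 + 12
184 = 15·12 + 4
12 = 3·4 + 0
gcd = 4 and 4 | 320785008, so solutions exist. Divide through by 4: 9745579x ≡ 80196252 (mod 86051538).
Now find 9745579⁻¹ mod 86051538:
86051538 = 8·9745579 + 8086906
9745579 = 1·8086906 + 1658673
8086906 = 4·1658673 + 1452214
1658673 = 1·1452214 + 206459
1452214 = 7·206459 + 7001
206459 = 29·7001 + 3430
7001 = 2·3430 + 141
3430 = 24·141 + 46
141 = 3·46 + 3
46 = 15·3 + 1
3 = 3·1 + 0
Back-substitute:
1 = 46 − 15·3
1 = −15·141 + 46·46
1 = 46·3430 − 1119·141
1 = −1119·7001 + 2284·3430
1 = 2284·206459 − 67355·7001
1 = −67355·1452214 + 473769·206459
1 = 473769·1658673 − 541124·1452214
1 = −541124·8086906 + 2638265·1658673
1 = 2638265·9745579 − 3179389·8086906
1 = −3179389·86051538 + 28073377·9745579
So 9745579⁻¹ ≡ 28073377 (mod 86051538).
Then x ≡ 28073377·80196252 ≡ 61803690 (mod 86051538); the smallest non-negative solution is x = 61803690.

61803690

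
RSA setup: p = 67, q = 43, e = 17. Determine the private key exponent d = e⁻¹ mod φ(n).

2609

φ(n) = (p−1)(q−1) = 66·42 = 2772.
Need d with 17·d ≡ 1 (mod 2772). Apply the extended Euclidean algorithm:
2772 = 163*17 + 1
17 = 17*1 + 0
Back-substitute:
1 = 2772 − 163·17
So 17·(-163) ≡ 1 (mod 2772), hence d ≡ -163 ≡ 2609 (mod 2772).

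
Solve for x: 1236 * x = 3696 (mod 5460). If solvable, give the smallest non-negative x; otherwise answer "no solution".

First find gcd(1236, 5460):
5460 = 4×1236 + 516
1236 = 2×516 + 204
516 = 2×204 + 108
204 = 1×108 + 96
108 = 1×96 + 12
96 = 8×12 + 0
gcd = 12 and 12 | 3696, so solutions exist. Divide through by 12: 103x ≡ 308 (mod 455).
Now find 103⁻¹ mod 455:
455 = 4*103 + 43
103 = 2*43 + 17
43 = 2*17 + 9
17 = 1*9 + 8
9 = 1*8 + 1
8 = 8*1 + 0
Back-substitute:
1 = 9 − 8
1 = −17 + 2·9
1 = 2·43 − 5·17
1 = −5·103 + 12·43
1 = 12·455 − 53·103
So 103·(-53) ≡ 1 (mod 455), i.e. 103⁻¹ ≡ 402.
Then x ≡ 402·308 ≡ 56 (mod 455); the smallest non-negative solution is x = 56.

56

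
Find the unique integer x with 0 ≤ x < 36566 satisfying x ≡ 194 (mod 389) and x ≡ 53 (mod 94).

18477

Write x = 194 + 389·k. Then 389·k ≡ 53 − 194 ≡ 47 (mod 94).
Need 389⁻¹ mod 94. Extended Euclid on (94, 13):
94 = 7×13 + 3
13 = 4×3 + 1
3 = 3×1 + 0
Back-substitute:
1 = 13 − 4·3
1 = −4·94 + 29·13
389⁻¹ ≡ 29 (mod 94), so k ≡ 29·47 ≡ 47 (mod 94).
x = 194 + 389·47 = 18477.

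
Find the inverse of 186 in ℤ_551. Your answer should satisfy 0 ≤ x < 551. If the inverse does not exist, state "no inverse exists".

394

Run Euclid on (551, 186):
551 = 2·186 + 179
186 = 1·179 + 7
179 = 25·7 + 4
7 = 1·4 + 3
4 = 1·3 + 1
3 = 3·1 + 0
gcd = 1, so the inverse exists. Back-substitute:
1 = 4 − 3
1 = −7 + 2·4
1 = 2·179 − 51·7
1 = −51·186 + 53·179
1 = 53·551 − 157·186
Hence 186⁻¹ ≡ -157 ≡ 394 (mod 551).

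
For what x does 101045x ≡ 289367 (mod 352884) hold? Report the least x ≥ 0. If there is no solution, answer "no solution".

no solution

gcd(101045, 352884):
352884 = 3*101045 + 49749
101045 = 2*49749 + 1547
49749 = 32*1547 + 245
1547 = 6*245 + 77
245 = 3*77 + 14
77 = 5*14 + 7
14 = 2*7 + 0
gcd = 7, but 7 ∤ 289367, so the congruence has no solution.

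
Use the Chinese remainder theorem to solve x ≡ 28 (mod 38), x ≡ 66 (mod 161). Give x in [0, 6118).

66

Write x = 28 + 38·k. Then 38·k ≡ 66 − 28 ≡ 38 (mod 161).
Need 38⁻¹ mod 161. Extended Euclid on (161, 38):
161 = 4·38 + 9
38 = 4·9 + 2
9 = 4·2 + 1
2 = 2·1 + 0
Back-substitute:
1 = 9 − 4·2
1 = −4·38 + 17·9
1 = 17·161 − 72·38
38⁻¹ ≡ 89 (mod 161), so k ≡ 89·38 ≡ 1 (mod 161).
x = 28 + 38·1 = 66.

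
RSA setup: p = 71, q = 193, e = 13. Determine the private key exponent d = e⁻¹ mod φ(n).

φ(n) = (p−1)(q−1) = 70·192 = 13440.
Need d with 13·d ≡ 1 (mod 13440). Apply the extended Euclidean algorithm:
13440 = 1033×13 + 11
13 = 1×11 + 2
11 = 5×2 + 1
2 = 2×1 + 0
Back-substitute:
1 = 11 − 5·2
1 = −5·13 + 6·11
1 = 6·13440 − 6203·13
So 13·(-6203) ≡ 1 (mod 13440), hence d ≡ -6203 ≡ 7237 (mod 13440).

7237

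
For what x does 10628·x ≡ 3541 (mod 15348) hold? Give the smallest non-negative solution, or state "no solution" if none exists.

gcd(10628, 15348):
15348 = 1·10628 + 4720
10628 = 2·4720 + 1188
4720 = 3·1188 + 1156
1188 = 1·1156 + 32
1156 = 36·32 + 4
32 = 8·4 + 0
gcd = 4, but 4 ∤ 3541, so the congruence has no solution.

no solution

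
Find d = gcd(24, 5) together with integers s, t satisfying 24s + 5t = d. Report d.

Euclidean algorithm:
24 = 4×5 + 4
5 = 1×4 + 1
4 = 4×1 + 0
gcd(24, 5) = 1.
Express as a combination:
1 = 5 − 4
1 = −24 + 5·5
So 1 = (-1)·24 + (5)·5.

1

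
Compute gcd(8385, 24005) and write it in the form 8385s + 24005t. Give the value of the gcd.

Apply Euclid's algorithm to 24005 and 8385:
24005 = 2×8385 + 7235
8385 = 1×7235 + 1150
7235 = 6×1150 + 335
1150 = 3×335 + 145
335 = 2×145 + 45
145 = 3×45 + 10
45 = 4×10 + 5
10 = 2×5 + 0
gcd(8385, 24005) = 5.
Express as a combination:
5 = 45 − 4·10
5 = −4·145 + 13·45
5 = 13·335 − 30·145
5 = −30·1150 + 103·335
5 = 103·7235 − 648·1150
5 = −648·8385 + 751·7235
5 = 751·24005 − 2150·8385
So 5 = (751)·24005 + (-2150)·8385.

5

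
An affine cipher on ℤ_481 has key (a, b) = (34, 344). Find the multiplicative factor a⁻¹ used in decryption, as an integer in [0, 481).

Extended Euclidean algorithm:
481 = 14*34 + 5
34 = 6*5 + 4
5 = 1*4 + 1
4 = 4*1 + 0
The gcd is 1. Working backward:
1 = 5 − 4
1 = −34 + 7·5
1 = 7·481 − 99·34
So 34·(-99) ≡ 1 (mod 481), and -99 ≡ 382 (mod 481).

382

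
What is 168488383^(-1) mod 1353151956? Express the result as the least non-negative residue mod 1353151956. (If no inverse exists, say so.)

gcd(1353151956, 168488383) by repeated division:
1353151956 = 8×168488383 + 5244892
168488383 = 32×5244892 + 651839
5244892 = 8×651839 + 30180
651839 = 21×30180 + 18059
30180 = 1×18059 + 12121
18059 = 1×12121 + 5938
12121 = 2×5938 + 245
5938 = 24×245 + 58
245 = 4×58 + 13
58 = 4×13 + 6
13 = 2×6 + 1
6 = 6×1 + 0
Since gcd(168488383, 1353151956) = 1, back-substitute to write 1 as a combination:
1 = 13 − 2·6
1 = −2·58 + 9·13
1 = 9·245 − 38·58
1 = −38·5938 + 921·245
1 = 921·12121 − 1880·5938
1 = −1880·18059 + 2801·12121
1 = 2801·30180 − 4681·18059
1 = −4681·651839 + 101102·30180
1 = 101102·5244892 − 813497·651839
1 = −813497·168488383 + 26133006·5244892
1 = 26133006·1353151956 − 209877545·168488383
So 168488383·(-209877545) ≡ 1 (mod 1353151956), and -209877545 ≡ 1143274411 (mod 1353151956).

1143274411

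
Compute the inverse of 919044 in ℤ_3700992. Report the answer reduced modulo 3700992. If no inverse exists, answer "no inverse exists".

Compute gcd(919044, 3700992):
3700992 = 4*919044 + 24816
919044 = 37*24816 + 852
24816 = 29*852 + 108
852 = 7*108 + 96
108 = 1*96 + 12
96 = 8*12 + 0
Since gcd = 12 > 1, 919044 is not a unit mod 3700992.

no inverse exists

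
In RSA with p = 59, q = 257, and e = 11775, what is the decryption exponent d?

φ(n) = (p−1)(q−1) = 58·256 = 14848.
Need d with 11775·d ≡ 1 (mod 14848). Apply the extended Euclidean algorithm:
14848 = 1·11775 + 3073
11775 = 3·3073 + 2556
3073 = 1·2556 + 517
2556 = 4·517 + 488
517 = 1·488 + 29
488 = 16·29 + 24
29 = 1·24 + 5
24 = 4·5 + 4
5 = 1·4 + 1
4 = 4·1 + 0
Back-substitute:
1 = 5 − 4
1 = −24 + 5·5
1 = 5·29 − 6·24
1 = −6·488 + 101·29
1 = 101·517 − 107·488
1 = −107·2556 + 529·517
1 = 529·3073 − 636·2556
1 = −636·11775 + 2437·3073
1 = 2437·14848 − 3073·11775
So 11775·(-3073) ≡ 1 (mod 14848), hence d ≡ -3073 ≡ 11775 (mod 14848).

11775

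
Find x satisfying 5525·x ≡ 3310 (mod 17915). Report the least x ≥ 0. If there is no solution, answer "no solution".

1998

First find gcd(5525, 17915):
17915 = 3·5525 + 1340
5525 = 4·1340 + 165
1340 = 8·165 + 20
165 = 8·20 + 5
20 = 4·5 + 0
gcd = 5 and 5 | 3310, so solutions exist. Divide through by 5: 1105x ≡ 662 (mod 3583).
Now find 1105⁻¹ mod 3583:
3583 = 3·1105 + 268
1105 = 4·268 + 33
268 = 8·33 + 4
33 = 8·4 + 1
4 = 4·1 + 0
Back-substitute:
1 = 33 − 8·4
1 = −8·268 + 65·33
1 = 65·1105 − 268·268
1 = −268·3583 + 869·1105
So 1105⁻¹ ≡ 869 (mod 3583).
Then x ≡ 869·662 ≡ 1998 (mod 3583); the smallest non-negative solution is x = 1998.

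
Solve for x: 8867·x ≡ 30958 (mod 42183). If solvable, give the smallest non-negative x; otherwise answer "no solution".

38609

First find gcd(8867, 42183):
42183 = 4*8867 + 6715
8867 = 1*6715 + 2152
6715 = 3*2152 + 259
2152 = 8*259 + 80
259 = 3*80 + 19
80 = 4*19 + 4
19 = 4*4 + 3
4 = 1*3 + 1
3 = 3*1 + 0
gcd = 1, so a unique solution mod 42183 exists.
Back-substitute for the Bézout coefficients:
1 = 4 − 3
1 = −19 + 5·4
1 = 5·80 − 21·19
1 = −21·259 + 68·80
1 = 68·2152 − 565·259
1 = −565·6715 + 1763·2152
1 = 1763·8867 − 2328·6715
1 = −2328·42183 + 11075·8867
So 8867·(11075) ≡ 1 (mod 42183), giving 8867⁻¹ ≡ 11075.
x ≡ 8867⁻¹·30958 ≡ 11075·30958 ≡ 38609 (mod 42183).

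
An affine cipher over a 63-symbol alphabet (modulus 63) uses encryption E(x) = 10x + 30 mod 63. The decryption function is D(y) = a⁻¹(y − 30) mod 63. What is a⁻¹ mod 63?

Extended Euclidean algorithm:
63 = 6·10 + 3
10 = 3·3 + 1
3 = 3·1 + 0
Since gcd(10, 63) = 1, back-substitute to write 1 as a combination:
1 = 10 − 3·3
1 = −3·63 + 19·10
So 10·19 ≡ 1 (mod 63).

19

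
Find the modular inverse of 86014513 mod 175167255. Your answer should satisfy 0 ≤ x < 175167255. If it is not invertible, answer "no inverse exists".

gcd(175167255, 86014513) by repeated division:
175167255 = 2·86014513 + 3138229
86014513 = 27·3138229 + 1282330
3138229 = 2·1282330 + 573569
1282330 = 2·573569 + 135192
573569 = 4·135192 + 32801
135192 = 4·32801 + 3988
32801 = 8·3988 + 897
3988 = 4·897 + 400
897 = 2·400 + 97
400 = 4·97 + 12
97 = 8·12 + 1
12 = 12·1 + 0
gcd = 1, so the inverse exists. Back-substitute:
1 = 97 − 8·12
1 = −8·400 + 33·97
1 = 33·897 − 74·400
1 = −74·3988 + 329·897
1 = 329·32801 − 2706·3988
1 = −2706·135192 + 11153·32801
1 = 11153·573569 − 47318·135192
1 = −47318·1282330 + 105789·573569
1 = 105789·3138229 − 258896·1282330
1 = −258896·86014513 + 7095981·3138229
1 = 7095981·175167255 − 14450858·86014513
Thus 86014513·(-14450858) ≡ 1 (mod 175167255); reducing, -14450858 mod 175167255 = 160716397.

160716397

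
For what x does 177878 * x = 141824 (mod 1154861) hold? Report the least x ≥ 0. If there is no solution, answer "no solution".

First find gcd(177878, 1154861):
1154861 = 6*177878 + 87593
177878 = 2*87593 + 2692
87593 = 32*2692 + 1449
2692 = 1*1449 + 1243
1449 = 1*1243 + 206
1243 = 6*206 + 7
206 = 29*7 + 3
7 = 2*3 + 1
3 = 3*1 + 0
gcd = 1, so a unique solution mod 1154861 exists.
Back-substitute for the Bézout coefficients:
1 = 7 − 2·3
1 = −2·206 + 59·7
1 = 59·1243 − 356·206
1 = −356·1449 + 415·1243
1 = 415·2692 − 771·1449
1 = −771·87593 + 25087·2692
1 = 25087·177878 − 50945·87593
1 = −50945·1154861 + 330757·177878
So 177878·(330757) ≡ 1 (mod 1154861), giving 177878⁻¹ ≡ 330757.
x ≡ 177878⁻¹·141824 ≡ 330757·141824 ≡ 1136670 (mod 1154861).

1136670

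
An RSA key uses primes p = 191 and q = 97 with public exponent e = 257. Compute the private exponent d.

10433

φ(n) = (p−1)(q−1) = 190·96 = 18240.
Need d with 257·d ≡ 1 (mod 18240). Apply the extended Euclidean algorithm:
18240 = 70×257 + 250
257 = 1×250 + 7
250 = 35×7 + 5
7 = 1×5 + 2
5 = 2×2 + 1
2 = 2×1 + 0
Back-substitute:
1 = 5 − 2·2
1 = −2·7 + 3·5
1 = 3·250 − 107·7
1 = −107·257 + 110·250
1 = 110·18240 − 7807·257
So 257·(-7807) ≡ 1 (mod 18240), hence d ≡ -7807 ≡ 10433 (mod 18240).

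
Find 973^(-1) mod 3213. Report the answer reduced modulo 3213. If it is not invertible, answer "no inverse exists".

Compute gcd(973, 3213):
3213 = 3·973 + 294
973 = 3·294 + 91
294 = 3·91 + 21
91 = 4·21 + 7
21 = 3·7 + 0
Since gcd = 7 > 1, 973 is not a unit mod 3213.

no inverse exists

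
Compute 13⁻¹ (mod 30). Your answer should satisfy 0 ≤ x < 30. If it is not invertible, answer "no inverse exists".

7

Run Euclid on (30, 13):
30 = 2·13 + 4
13 = 3·4 + 1
4 = 4·1 + 0
The gcd is 1. Working backward:
1 = 13 − 3·4
1 = −3·30 + 7·13
So 13·7 ≡ 1 (mod 30).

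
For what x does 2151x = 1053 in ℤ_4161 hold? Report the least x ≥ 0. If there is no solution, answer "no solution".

First find gcd(2151, 4161):
4161 = 1*2151 + 2010
2151 = 1*2010 + 141
2010 = 14*141 + 36
141 = 3*36 + 33
36 = 1*33 + 3
33 = 11*3 + 0
gcd = 3 and 3 | 1053, so solutions exist. Divide through by 3: 717x ≡ 351 (mod 1387).
Now find 717⁻¹ mod 1387:
1387 = 1·717 + 670
717 = 1·670 + 47
670 = 14·47 + 12
47 = 3·12 + 11
12 = 1·11 + 1
11 = 11·1 + 0
Back-substitute:
1 = 12 − 11
1 = −47 + 4·12
1 = 4·670 − 57·47
1 = −57·717 + 61·670
1 = 61·1387 − 118·717
So 717·(-118) ≡ 1 (mod 1387), i.e. 717⁻¹ ≡ 1269.
Then x ≡ 1269·351 ≡ 192 (mod 1387); the smallest non-negative solution is x = 192.

192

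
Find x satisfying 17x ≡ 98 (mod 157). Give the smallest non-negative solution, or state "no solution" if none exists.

First find gcd(17, 157):
157 = 9*17 + 4
17 = 4*4 + 1
4 = 4*1 + 0
gcd = 1, so a unique solution mod 157 exists.
Back-substitute for the Bézout coefficients:
1 = 17 − 4·4
1 = −4·157 + 37·17
So 17·(37) ≡ 1 (mod 157), giving 17⁻¹ ≡ 37.
x ≡ 17⁻¹·98 ≡ 37·98 ≡ 15 (mod 157).

15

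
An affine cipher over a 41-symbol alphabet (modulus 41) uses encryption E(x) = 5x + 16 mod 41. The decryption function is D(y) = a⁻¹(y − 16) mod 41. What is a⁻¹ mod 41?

33

Run Euclid on (41, 5):
41 = 8×5 + 1
5 = 5×1 + 0
gcd = 1, so the inverse exists. Back-substitute:
1 = 41 − 8·5
Hence 5⁻¹ ≡ -8 ≡ 33 (mod 41).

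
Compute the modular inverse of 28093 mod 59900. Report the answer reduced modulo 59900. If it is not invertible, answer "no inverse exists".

Extended Euclidean algorithm:
59900 = 2×28093 + 3714
28093 = 7×3714 + 2095
3714 = 1×2095 + 1619
2095 = 1×1619 + 476
1619 = 3×476 + 191
476 = 2×191 + 94
191 = 2×94 + 3
94 = 31×3 + 1
3 = 3×1 + 0
gcd = 1, so the inverse exists. Back-substitute:
1 = 94 − 31·3
1 = −31·191 + 63·94
1 = 63·476 − 157·191
1 = −157·1619 + 534·476
1 = 534·2095 − 691·1619
1 = −691·3714 + 1225·2095
1 = 1225·28093 − 9266·3714
1 = −9266·59900 + 19757·28093
So 28093·19757 ≡ 1 (mod 59900).

19757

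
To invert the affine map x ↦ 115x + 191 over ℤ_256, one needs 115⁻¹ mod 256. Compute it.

187

Run Euclid on (256, 115):
256 = 2*115 + 26
115 = 4*26 + 11
26 = 2*11 + 4
11 = 2*4 + 3
4 = 1*3 + 1
3 = 3*1 + 0
The gcd is 1. Working backward:
1 = 4 − 3
1 = −11 + 3·4
1 = 3·26 − 7·11
1 = −7·115 + 31·26
1 = 31·256 − 69·115
Hence 115⁻¹ ≡ -69 ≡ 187 (mod 256).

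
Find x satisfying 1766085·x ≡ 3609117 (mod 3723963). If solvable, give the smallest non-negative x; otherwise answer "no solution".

635894

First find gcd(1766085, 3723963):
3723963 = 2×1766085 + 191793
1766085 = 9×191793 + 39948
191793 = 4×39948 + 32001
39948 = 1×32001 + 7947
32001 = 4×7947 + 213
7947 = 37×213 + 66
213 = 3×66 + 15
66 = 4×15 + 6
15 = 2×6 + 3
6 = 2×3 + 0
gcd = 3 and 3 | 3609117, so solutions exist. Divide through by 3: 588695x ≡ 1203039 (mod 1241321).
Now find 588695⁻¹ mod 1241321:
1241321 = 2·588695 + 63931
588695 = 9·63931 + 13316
63931 = 4·13316 + 10667
13316 = 1·10667 + 2649
10667 = 4·2649 + 71
2649 = 37·71 + 22
71 = 3·22 + 5
22 = 4·5 + 2
5 = 2·2 + 1
2 = 2·1 + 0
Back-substitute:
1 = 5 − 2·2
1 = −2·22 + 9·5
1 = 9·71 − 29·22
1 = −29·2649 + 1082·71
1 = 1082·10667 − 4357·2649
1 = −4357·13316 + 5439·10667
1 = 5439·63931 − 26113·13316
1 = −26113·588695 + 240456·63931
1 = 240456·1241321 − 507025·588695
So 588695·(-507025) ≡ 1 (mod 1241321), i.e. 588695⁻¹ ≡ 734296.
Then x ≡ 734296·1203039 ≡ 635894 (mod 1241321); the smallest non-negative solution is x = 635894.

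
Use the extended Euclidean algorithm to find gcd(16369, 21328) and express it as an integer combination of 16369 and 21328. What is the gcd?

1

Repeated division:
21328 = 1×16369 + 4959
16369 = 3×4959 + 1492
4959 = 3×1492 + 483
1492 = 3×483 + 43
483 = 11×43 + 10
43 = 4×10 + 3
10 = 3×3 + 1
3 = 3×1 + 0
gcd(16369, 21328) = 1.
Working backward:
1 = 10 − 3·3
1 = −3·43 + 13·10
1 = 13·483 − 146·43
1 = −146·1492 + 451·483
1 = 451·4959 − 1499·1492
1 = −1499·16369 + 4948·4959
1 = 4948·21328 − 6447·16369
So 1 = (4948)·21328 + (-6447)·16369.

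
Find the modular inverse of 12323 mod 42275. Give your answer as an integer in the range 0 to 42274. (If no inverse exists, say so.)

gcd(42275, 12323) by repeated division:
42275 = 3*12323 + 5306
12323 = 2*5306 + 1711
5306 = 3*1711 + 173
1711 = 9*173 + 154
173 = 1*154 + 19
154 = 8*19 + 2
19 = 9*2 + 1
2 = 2*1 + 0
Since gcd(12323, 42275) = 1, back-substitute to write 1 as a combination:
1 = 19 − 9·2
1 = −9·154 + 73·19
1 = 73·173 − 82·154
1 = −82·1711 + 811·173
1 = 811·5306 − 2515·1711
1 = −2515·12323 + 5841·5306
1 = 5841·42275 − 20038·12323
So 12323·(-20038) ≡ 1 (mod 42275), and -20038 ≡ 22237 (mod 42275).

22237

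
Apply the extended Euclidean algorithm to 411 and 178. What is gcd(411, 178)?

Euclidean algorithm:
411 = 2·178 + 55
178 = 3·55 + 13
55 = 4·13 + 3
13 = 4·3 + 1
3 = 3·1 + 0
gcd(411, 178) = 1.
Working backward:
1 = 13 − 4·3
1 = −4·55 + 17·13
1 = 17·178 − 55·55
1 = −55·411 + 127·178
So 1 = (-55)·411 + (127)·178.

1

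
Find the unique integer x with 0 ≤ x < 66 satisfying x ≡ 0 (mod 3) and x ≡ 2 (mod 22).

24

Write x = 0 + 3·k. Then 3·k ≡ 2 − 0 ≡ 2 (mod 22).
Need 3⁻¹ mod 22. Extended Euclid on (22, 3):
22 = 7×3 + 1
3 = 3×1 + 0
Back-substitute:
1 = 22 − 7·3
3⁻¹ ≡ 15 (mod 22), so k ≡ 15·2 ≡ 8 (mod 22).
x = 0 + 3·8 = 24.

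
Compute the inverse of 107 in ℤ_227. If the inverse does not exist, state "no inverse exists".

Extended Euclidean algorithm:
227 = 2×107 + 13
107 = 8×13 + 3
13 = 4×3 + 1
3 = 3×1 + 0
gcd = 1, so the inverse exists. Back-substitute:
1 = 13 − 4·3
1 = −4·107 + 33·13
1 = 33·227 − 70·107
So 107·(-70) ≡ 1 (mod 227), and -70 ≡ 157 (mod 227).

157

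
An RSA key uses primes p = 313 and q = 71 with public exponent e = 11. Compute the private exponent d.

φ(n) = (p−1)(q−1) = 312·70 = 21840.
Need d with 11·d ≡ 1 (mod 21840). Apply the extended Euclidean algorithm:
21840 = 1985*11 + 5
11 = 2*5 + 1
5 = 5*1 + 0
Back-substitute:
1 = 11 − 2·5
1 = −2·21840 + 3971·11
So 11·3971 ≡ 1 (mod 21840), hence d = 3971.

3971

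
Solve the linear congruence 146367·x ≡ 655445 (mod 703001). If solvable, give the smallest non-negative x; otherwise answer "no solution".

no solution

gcd(146367, 703001):
703001 = 4·146367 + 117533
146367 = 1·117533 + 28834
117533 = 4·28834 + 2197
28834 = 13·2197 + 273
2197 = 8·273 + 13
273 = 21·13 + 0
gcd = 13, but 13 ∤ 655445, so the congruence has no solution.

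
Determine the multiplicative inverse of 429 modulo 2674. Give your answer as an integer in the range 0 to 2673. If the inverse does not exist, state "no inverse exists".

1845

Extended Euclidean algorithm:
2674 = 6×429 + 100
429 = 4×100 + 29
100 = 3×29 + 13
29 = 2×13 + 3
13 = 4×3 + 1
3 = 3×1 + 0
gcd = 1, so the inverse exists. Back-substitute:
1 = 13 − 4·3
1 = −4·29 + 9·13
1 = 9·100 − 31·29
1 = −31·429 + 133·100
1 = 133·2674 − 829·429
So 429·(-829) ≡ 1 (mod 2674), and -829 ≡ 1845 (mod 2674).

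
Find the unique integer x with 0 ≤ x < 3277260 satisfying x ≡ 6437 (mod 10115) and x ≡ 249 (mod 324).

694257

Write x = 6437 + 10115·k. Then 10115·k ≡ 249 − 6437 ≡ 292 (mod 324).
Need 10115⁻¹ mod 324. Extended Euclid on (324, 71):
324 = 4×71 + 40
71 = 1×40 + 31
40 = 1×31 + 9
31 = 3×9 + 4
9 = 2×4 + 1
4 = 4×1 + 0
Back-substitute:
1 = 9 − 2·4
1 = −2·31 + 7·9
1 = 7·40 − 9·31
1 = −9·71 + 16·40
1 = 16·324 − 73·71
10115⁻¹ ≡ 251 (mod 324), so k ≡ 251·292 ≡ 68 (mod 324).
x = 6437 + 10115·68 = 694257.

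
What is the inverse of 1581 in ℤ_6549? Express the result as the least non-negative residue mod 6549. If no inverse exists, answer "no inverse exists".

Euclidean algorithm on 6549, 1581:
6549 = 4·1581 + 225
1581 = 7·225 + 6
225 = 37·6 + 3
6 = 2·3 + 0
The gcd is 3, not 1, hence no inverse exists.

no inverse exists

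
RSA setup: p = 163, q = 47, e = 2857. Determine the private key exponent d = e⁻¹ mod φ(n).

φ(n) = (p−1)(q−1) = 162·46 = 7452.
Need d with 2857·d ≡ 1 (mod 7452). Apply the extended Euclidean algorithm:
7452 = 2·2857 + 1738
2857 = 1·1738 + 1119
1738 = 1·1119 + 619
1119 = 1·619 + 500
619 = 1·500 + 119
500 = 4·119 + 24
119 = 4·24 + 23
24 = 1·23 + 1
23 = 23·1 + 0
Back-substitute:
1 = 24 − 23
1 = −119 + 5·24
1 = 5·500 − 21·119
1 = −21·619 + 26·500
1 = 26·1119 − 47·619
1 = −47·1738 + 73·1119
1 = 73·2857 − 120·1738
1 = −120·7452 + 313·2857
So 2857·313 ≡ 1 (mod 7452), hence d = 313.

313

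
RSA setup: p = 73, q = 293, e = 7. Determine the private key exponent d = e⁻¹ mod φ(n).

6007

φ(n) = (p−1)(q−1) = 72·292 = 21024.
Need d with 7·d ≡ 1 (mod 21024). Apply the extended Euclidean algorithm:
21024 = 3003·7 + 3
7 = 2·3 + 1
3 = 3·1 + 0
Back-substitute:
1 = 7 − 2·3
1 = −2·21024 + 6007·7
So 7·6007 ≡ 1 (mod 21024), hence d = 6007.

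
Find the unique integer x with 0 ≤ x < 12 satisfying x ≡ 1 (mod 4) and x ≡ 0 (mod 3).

Write x = 1 + 4·k. Then 4·k ≡ 0 − 1 ≡ 2 (mod 3).
Need 4⁻¹ mod 3. Extended Euclid on (3, 1):
3 = 3*1 + 0
4⁻¹ ≡ 1 (mod 3), so k ≡ 1·2 ≡ 2 (mod 3).
x = 1 + 4·2 = 9.

9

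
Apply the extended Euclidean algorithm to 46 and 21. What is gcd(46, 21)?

1

Repeated division:
46 = 2·21 + 4
21 = 5·4 + 1
4 = 4·1 + 0
gcd(46, 21) = 1.
Back-substituting:
1 = 21 − 5·4
1 = −5·46 + 11·21
So 1 = (-5)·46 + (11)·21.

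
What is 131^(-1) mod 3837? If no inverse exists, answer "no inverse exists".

Extended Euclidean algorithm:
3837 = 29×131 + 38
131 = 3×38 + 17
38 = 2×17 + 4
17 = 4×4 + 1
4 = 4×1 + 0
The gcd is 1. Working backward:
1 = 17 − 4·4
1 = −4·38 + 9·17
1 = 9·131 − 31·38
1 = −31·3837 + 908·131
So 131·908 ≡ 1 (mod 3837).

908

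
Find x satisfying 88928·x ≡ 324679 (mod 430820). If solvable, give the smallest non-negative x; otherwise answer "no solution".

no solution

gcd(88928, 430820):
430820 = 4·88928 + 75108
88928 = 1·75108 + 13820
75108 = 5·13820 + 6008
13820 = 2·6008 + 1804
6008 = 3·1804 + 596
1804 = 3·596 + 16
596 = 37·16 + 4
16 = 4·4 + 0
gcd = 4, but 4 ∤ 324679, so the congruence has no solution.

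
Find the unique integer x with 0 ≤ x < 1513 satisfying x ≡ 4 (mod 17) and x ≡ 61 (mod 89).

684

Write x = 4 + 17·k. Then 17·k ≡ 61 − 4 ≡ 57 (mod 89).
Need 17⁻¹ mod 89. Extended Euclid on (89, 17):
89 = 5·17 + 4
17 = 4·4 + 1
4 = 4·1 + 0
Back-substitute:
1 = 17 − 4·4
1 = −4·89 + 21·17
17⁻¹ ≡ 21 (mod 89), so k ≡ 21·57 ≡ 40 (mod 89).
x = 4 + 17·40 = 684.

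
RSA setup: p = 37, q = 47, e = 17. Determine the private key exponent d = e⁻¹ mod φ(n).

1169

φ(n) = (p−1)(q−1) = 36·46 = 1656.
Need d with 17·d ≡ 1 (mod 1656). Apply the extended Euclidean algorithm:
1656 = 97×17 + 7
17 = 2×7 + 3
7 = 2×3 + 1
3 = 3×1 + 0
Back-substitute:
1 = 7 − 2·3
1 = −2·17 + 5·7
1 = 5·1656 − 487·17
So 17·(-487) ≡ 1 (mod 1656), hence d ≡ -487 ≡ 1169 (mod 1656).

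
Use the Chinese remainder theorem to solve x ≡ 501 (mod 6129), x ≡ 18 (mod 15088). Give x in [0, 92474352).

Write x = 501 + 6129·k. Then 6129·k ≡ 18 − 501 ≡ 14605 (mod 15088).
Need 6129⁻¹ mod 15088. Extended Euclid on (15088, 6129):
15088 = 2·6129 + 2830
6129 = 2·2830 + 469
2830 = 6·469 + 16
469 = 29·16 + 5
16 = 3·5 + 1
5 = 5·1 + 0
Back-substitute:
1 = 16 − 3·5
1 = −3·469 + 88·16
1 = 88·2830 − 531·469
1 = −531·6129 + 1150·2830
1 = 1150·15088 − 2831·6129
6129⁻¹ ≡ 12257 (mod 15088), so k ≡ 12257·14605 ≡ 9453 (mod 15088).
x = 501 + 6129·9453 = 57937938.

57937938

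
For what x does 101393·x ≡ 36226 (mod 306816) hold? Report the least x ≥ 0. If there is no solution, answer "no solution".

First find gcd(101393, 306816):
306816 = 3*101393 + 2637
101393 = 38*2637 + 1187
2637 = 2*1187 + 263
1187 = 4*263 + 135
263 = 1*135 + 128
135 = 1*128 + 7
128 = 18*7 + 2
7 = 3*2 + 1
2 = 2*1 + 0
gcd = 1, so a unique solution mod 306816 exists.
Back-substitute for the Bézout coefficients:
1 = 7 − 3·2
1 = −3·128 + 55·7
1 = 55·135 − 58·128
1 = −58·263 + 113·135
1 = 113·1187 − 510·263
1 = −510·2637 + 1133·1187
1 = 1133·101393 − 43564·2637
1 = −43564·306816 + 131825·101393
So 101393·(131825) ≡ 1 (mod 306816), giving 101393⁻¹ ≡ 131825.
x ≡ 101393⁻¹·36226 ≡ 131825·36226 ≡ 208226 (mod 306816).

208226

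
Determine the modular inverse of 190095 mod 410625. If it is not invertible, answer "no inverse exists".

no inverse exists

Euclidean algorithm on 410625, 190095:
410625 = 2*190095 + 30435
190095 = 6*30435 + 7485
30435 = 4*7485 + 495
7485 = 15*495 + 60
495 = 8*60 + 15
60 = 4*15 + 0
gcd(190095, 410625) = 15 ≠ 1, so 190095 has no multiplicative inverse modulo 410625.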